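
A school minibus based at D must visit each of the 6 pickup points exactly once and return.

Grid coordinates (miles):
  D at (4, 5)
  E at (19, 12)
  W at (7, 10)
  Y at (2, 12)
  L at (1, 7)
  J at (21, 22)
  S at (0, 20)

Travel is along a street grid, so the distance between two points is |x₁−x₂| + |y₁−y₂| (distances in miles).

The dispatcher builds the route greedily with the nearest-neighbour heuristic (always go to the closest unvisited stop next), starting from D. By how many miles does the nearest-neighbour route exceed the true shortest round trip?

Excess over optimum: 8 miles.

D: L=5, W=8, Y=9, S=19, E=22, J=34 ⇒ L
L: Y=6, W=9, S=14, E=23, J=35 ⇒ Y
Y: W=7, S=10, E=17, J=29 ⇒ W
W: E=14, S=17, J=26 ⇒ E
E: J=12, S=27 ⇒ J
J: S=23 ⇒ S
NN route D → L → Y → W → E → J → S → D costs 86.
Optimal: D → W → E → J → S → Y → L → D costs 78 (by enumerating all 360 distinct tours).
Excess = 86 − 78 = 8.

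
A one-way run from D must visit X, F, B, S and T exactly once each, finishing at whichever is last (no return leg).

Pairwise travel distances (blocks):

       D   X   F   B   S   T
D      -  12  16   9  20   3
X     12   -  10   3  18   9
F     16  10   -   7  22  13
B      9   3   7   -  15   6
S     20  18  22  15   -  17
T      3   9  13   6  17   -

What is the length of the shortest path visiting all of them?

Shortest open route: 44 blocks.

There are 5! = 120 possible orderings.
D→X→F→B→S→T: 12+10+7+15+17 = 61
D→X→F→B→T→S: 12+10+7+6+17 = 52
D→X→F→S→B→T: 12+10+22+15+6 = 65
D→X→F→S→T→B: 12+10+22+17+6 = 67
D→X→F→T→B→S: 12+10+13+6+15 = 56
D→X→F→T→S→B: 12+10+13+17+15 = 67
D→X→B→F→S→T: 12+3+7+22+17 = 61
D→X→B→F→T→S: 12+3+7+13+17 = 52
D→X→B→S→F→T: 12+3+15+22+13 = 65
D→X→B→S→T→F: 12+3+15+17+13 = 60
D→X→B→T→F→S: 12+3+6+13+22 = 56
D→X→B→T→S→F: 12+3+6+17+22 = 60
D→X→S→F→B→T: 12+18+22+7+6 = 65
D→X→S→F→T→B: 12+18+22+13+6 = 71
… (106 more)
D→T→X→F→B→S: 3+9+10+7+15 = 44  ← best
The minimum is 44.
One shortest path: D → T → X → F → B → S.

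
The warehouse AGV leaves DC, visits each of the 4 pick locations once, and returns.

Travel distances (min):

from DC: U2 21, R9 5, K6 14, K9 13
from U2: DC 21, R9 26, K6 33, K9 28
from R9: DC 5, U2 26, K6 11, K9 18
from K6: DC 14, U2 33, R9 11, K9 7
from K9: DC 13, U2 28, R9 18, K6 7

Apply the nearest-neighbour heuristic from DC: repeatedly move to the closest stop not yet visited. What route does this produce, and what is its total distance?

72 min along DC → R9 → K6 → K9 → U2 → DC.

From DC: distances to unvisited — R9=5, K9=13, K6=14, U2=21. Nearest is R9 (5).
From R9: distances to unvisited — K6=11, K9=18, U2=26. Nearest is K6 (11).
From K6: distances to unvisited — K9=7, U2=33. Nearest is K9 (7).
From K9: distances to unvisited — U2=28. Nearest is U2 (28).
Return U2→DC: 21.
Total = 5 + 11 + 7 + 28 + 21 = 72.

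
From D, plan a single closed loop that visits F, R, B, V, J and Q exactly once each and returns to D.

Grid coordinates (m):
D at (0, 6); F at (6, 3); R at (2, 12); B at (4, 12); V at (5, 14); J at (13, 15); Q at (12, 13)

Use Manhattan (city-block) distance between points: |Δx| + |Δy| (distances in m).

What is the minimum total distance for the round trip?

There are 360 distinct closed tours to check (reversals are equivalent).
D → F → R → B → V → J → Q → D: 9+13+2+3+9+3+19 = 58
D → F → R → B → V → Q → J → D: 9+13+2+3+8+3+22 = 60
D → F → R → B → J → V → Q → D: 9+13+2+12+9+8+19 = 72
D → F → R → B → J → Q → V → D: 9+13+2+12+3+8+13 = 60
D → F → R → B → Q → V → J → D: 9+13+2+9+8+9+22 = 72
D → F → R → B → Q → J → V → D: 9+13+2+9+3+9+13 = 58
D → F → R → V → B → J → Q → D: 9+13+5+3+12+3+19 = 64
D → F → R → V → B → Q → J → D: 9+13+5+3+9+3+22 = 64
… (352 more)
D → F → Q → J → V → B → R → D: 9+16+3+9+3+2+8 = 50  ← best
The minimum is 50.
One optimal route: D → F → Q → J → V → B → R → D (or its reverse).

Shortest round trip = 50 m.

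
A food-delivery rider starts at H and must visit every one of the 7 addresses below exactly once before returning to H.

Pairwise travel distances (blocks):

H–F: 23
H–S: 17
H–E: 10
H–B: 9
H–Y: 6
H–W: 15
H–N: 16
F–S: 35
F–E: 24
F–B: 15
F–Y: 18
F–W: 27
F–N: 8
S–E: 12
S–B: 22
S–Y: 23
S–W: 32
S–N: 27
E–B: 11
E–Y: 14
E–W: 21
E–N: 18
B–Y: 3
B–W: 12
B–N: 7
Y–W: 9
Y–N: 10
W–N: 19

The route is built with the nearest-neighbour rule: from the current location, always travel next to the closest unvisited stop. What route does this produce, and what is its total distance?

Nearest-neighbour total = 107 blocks; route H → Y → B → N → F → E → S → W → H.

H → [Y:6 / B:9 / E:10 / W:15 / N:16 / S:17 / F:23] → Y (6)
Y → [B:3 / W:9 / N:10 / E:14 / F:18 / S:23] → B (3)
B → [N:7 / E:11 / W:12 / F:15 / S:22] → N (7)
N → [F:8 / E:18 / W:19 / S:27] → F (8)
F → [E:24 / W:27 / S:35] → E (24)
E → [S:12 / W:21] → S (12)
S → [W:32] → W (32)
Return W→H: 15.
Total = 6 + 3 + 7 + 8 + 24 + 12 + 32 + 15 = 107.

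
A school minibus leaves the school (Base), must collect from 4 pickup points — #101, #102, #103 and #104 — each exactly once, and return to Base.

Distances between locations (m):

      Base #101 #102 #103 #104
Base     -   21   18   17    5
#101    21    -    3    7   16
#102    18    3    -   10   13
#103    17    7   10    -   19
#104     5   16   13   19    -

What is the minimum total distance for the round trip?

Shortest round trip = 45 m.

Base-#101-#102-#103-#104-Base: 21+3+10+19+5 = 58
Base-#101-#102-#104-#103-Base: 21+3+13+19+17 = 73
Base-#101-#103-#102-#104-Base: 21+7+10+13+5 = 56
Base-#101-#103-#104-#102-Base: 21+7+19+13+18 = 78
Base-#101-#104-#102-#103-Base: 21+16+13+10+17 = 77
Base-#101-#104-#103-#102-Base: 21+16+19+10+18 = 84
Base-#102-#101-#103-#104-Base: 18+3+7+19+5 = 52
Base-#102-#101-#104-#103-Base: 18+3+16+19+17 = 73
Base-#102-#103-#101-#104-Base: 18+10+7+16+5 = 56
Base-#102-#104-#101-#103-Base: 18+13+16+7+17 = 71
Base-#103-#101-#102-#104-Base: 17+7+3+13+5 = 45
Base-#103-#102-#101-#104-Base: 17+10+3+16+5 = 51
The minimum is 45.
One optimal route: Base → #103 → #101 → #102 → #104 → Base (or its reverse).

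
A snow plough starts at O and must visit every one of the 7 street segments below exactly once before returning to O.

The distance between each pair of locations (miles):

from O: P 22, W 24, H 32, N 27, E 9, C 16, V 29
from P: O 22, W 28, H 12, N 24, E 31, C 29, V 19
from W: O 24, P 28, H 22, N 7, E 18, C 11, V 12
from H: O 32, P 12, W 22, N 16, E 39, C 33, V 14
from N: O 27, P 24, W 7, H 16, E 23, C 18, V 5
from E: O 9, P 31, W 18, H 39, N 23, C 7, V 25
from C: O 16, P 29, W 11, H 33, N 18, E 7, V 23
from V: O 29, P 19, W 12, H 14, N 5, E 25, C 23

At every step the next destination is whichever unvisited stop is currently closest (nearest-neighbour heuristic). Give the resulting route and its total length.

Nearest-neighbour total = 87 miles; route O → E → C → W → N → V → H → P → O.

From O: distances to unvisited — E=9, C=16, P=22, W=24, N=27, V=29, H=32. Nearest is E (9).
From E: distances to unvisited — C=7, W=18, N=23, V=25, P=31, H=39. Nearest is C (7).
From C: distances to unvisited — W=11, N=18, V=23, P=29, H=33. Nearest is W (11).
From W: distances to unvisited — N=7, V=12, H=22, P=28. Nearest is N (7).
From N: distances to unvisited — V=5, H=16, P=24. Nearest is V (5).
From V: distances to unvisited — H=14, P=19. Nearest is H (14).
From H: distances to unvisited — P=12. Nearest is P (12).
Return P→O: 22.
Total = 9 + 7 + 11 + 7 + 5 + 14 + 12 + 22 = 87.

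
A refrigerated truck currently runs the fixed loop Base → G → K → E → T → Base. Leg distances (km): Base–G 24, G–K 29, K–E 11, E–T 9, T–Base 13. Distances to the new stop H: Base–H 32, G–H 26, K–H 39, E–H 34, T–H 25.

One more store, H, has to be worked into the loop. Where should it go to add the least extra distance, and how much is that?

Minimum extra distance: 34 km, inserting H between Base and G.

Insertion cost between consecutive stops i–j is d(i,H) + d(H,j) − d(i,j):
  between Base and G: 32 + 26 − 24 = 34
  between G and K: 26 + 39 − 29 = 36
  between K and E: 39 + 34 − 11 = 62
  between E and T: 34 + 25 − 9 = 50
  between T and Base: 25 + 32 − 13 = 44
Cheapest insertion is between Base and G, adding 34.
New total = 86 + 34 = 120.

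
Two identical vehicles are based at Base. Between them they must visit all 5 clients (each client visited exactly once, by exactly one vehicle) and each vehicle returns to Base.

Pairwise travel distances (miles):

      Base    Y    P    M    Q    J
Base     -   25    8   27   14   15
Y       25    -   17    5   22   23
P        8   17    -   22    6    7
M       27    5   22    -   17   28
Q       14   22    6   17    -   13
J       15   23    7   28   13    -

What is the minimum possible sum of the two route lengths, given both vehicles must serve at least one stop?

There are 2^4 − 1 = 15 ways to divide the 5 stops into two non-empty groups. For each, the best each vehicle can do is its own shortest tour through its group:
  {Y} + {P, M, Q, J}: 50 + 72 = 122
  {P} + {Y, M, Q, J}: 16 + 74 = 90
  {Y, P} + {M, Q, J}: 50 + 72 = 122
  {M} + {Y, P, Q, J}: 54 + 74 = 128
  {Y, M} + {P, Q, J}: 57 + 42 = 99
  {P, M} + {Y, Q, J}: 57 + 74 = 131
  … (15 splits in total)
Best: vehicle 1 Base → P → Base = 16; vehicle 2 Base → Q → M → Y → J → Base = 74; combined 90.

Minimum combined distance: 90 miles.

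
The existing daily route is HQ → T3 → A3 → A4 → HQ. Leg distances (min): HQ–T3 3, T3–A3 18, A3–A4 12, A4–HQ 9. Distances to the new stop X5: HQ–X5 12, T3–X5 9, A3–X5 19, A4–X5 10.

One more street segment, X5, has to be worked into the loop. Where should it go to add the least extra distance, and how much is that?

Insertion cost between consecutive stops i–j is d(i,X5) + d(X5,j) − d(i,j):
  between HQ and T3: 12 + 9 − 3 = 18
  between T3 and A3: 9 + 19 − 18 = 10
  between A3 and A4: 19 + 10 − 12 = 17
  between A4 and HQ: 10 + 12 − 9 = 13
Cheapest insertion is between T3 and A3, adding 10.
New total = 42 + 10 = 52.

Adding 10 min by placing X5 on the T3–A3 leg.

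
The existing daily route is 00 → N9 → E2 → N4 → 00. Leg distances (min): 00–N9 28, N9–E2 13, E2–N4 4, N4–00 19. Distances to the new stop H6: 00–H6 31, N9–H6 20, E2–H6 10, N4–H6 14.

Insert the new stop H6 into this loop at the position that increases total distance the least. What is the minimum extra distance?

Insertion cost between consecutive stops i–j is d(i,H6) + d(H6,j) − d(i,j):
  between 00 and N9: 31 + 20 − 28 = 23
  between N9 and E2: 20 + 10 − 13 = 17
  between E2 and N4: 10 + 14 − 4 = 20
  between N4 and 00: 14 + 31 − 19 = 26
Cheapest insertion is between N9 and E2, adding 17.
New total = 64 + 17 = 81.

Adding 17 min by placing H6 on the N9–E2 leg.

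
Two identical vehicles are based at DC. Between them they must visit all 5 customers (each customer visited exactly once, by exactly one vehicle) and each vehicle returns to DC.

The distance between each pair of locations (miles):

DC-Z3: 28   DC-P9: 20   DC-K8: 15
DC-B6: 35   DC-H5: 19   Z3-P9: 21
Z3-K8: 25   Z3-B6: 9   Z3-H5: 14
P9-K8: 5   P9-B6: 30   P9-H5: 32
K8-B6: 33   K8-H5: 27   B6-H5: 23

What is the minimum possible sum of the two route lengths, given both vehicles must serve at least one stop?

117 miles — the smallest possible combined total.

Check every non-empty split of the stops between the two vehicles; for each half take its own optimal tour:
  {Z3} + {P9, K8, B6, H5}: 56 + 92 = 148
  {P9} + {Z3, K8, B6, H5}: 40 + 90 = 130
  {Z3, P9} + {K8, B6, H5}: 69 + 90 = 159
  {K8} + {Z3, P9, B6, H5}: 30 + 92 = 122
  {Z3, K8} + {P9, B6, H5}: 68 + 92 = 160
  {P9, K8} + {Z3, B6, H5}: 40 + 77 = 117
  … (15 splits in total)
Best: vehicle 1 DC → P9 → K8 → DC = 40; vehicle 2 DC → B6 → Z3 → H5 → DC = 77; combined 117.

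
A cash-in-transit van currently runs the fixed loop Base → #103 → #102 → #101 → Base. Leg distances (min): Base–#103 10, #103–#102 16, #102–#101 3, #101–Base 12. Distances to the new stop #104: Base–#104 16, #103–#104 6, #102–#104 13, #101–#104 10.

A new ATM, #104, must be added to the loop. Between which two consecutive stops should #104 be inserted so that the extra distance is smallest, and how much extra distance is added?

Insertion cost between consecutive stops i–j is d(i,#104) + d(#104,j) − d(i,j):
  between Base and #103: 16 + 6 − 10 = 12
  between #103 and #102: 6 + 13 − 16 = 3
  between #102 and #101: 13 + 10 − 3 = 20
  between #101 and Base: 10 + 16 − 12 = 14
Cheapest insertion is between #103 and #102, adding 3.
New total = 41 + 3 = 44.

Adding 3 min by placing #104 on the #103–#102 leg.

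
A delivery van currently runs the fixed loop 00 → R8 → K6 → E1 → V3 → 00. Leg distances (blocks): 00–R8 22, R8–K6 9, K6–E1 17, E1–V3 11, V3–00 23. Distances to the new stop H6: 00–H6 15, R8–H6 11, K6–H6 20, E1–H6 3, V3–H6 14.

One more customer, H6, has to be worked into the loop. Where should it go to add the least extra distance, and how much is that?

Adding 4 blocks by placing H6 on the 00–R8 leg.

Insertion cost between consecutive stops i–j is d(i,H6) + d(H6,j) − d(i,j):
  between 00 and R8: 15 + 11 − 22 = 4
  between R8 and K6: 11 + 20 − 9 = 22
  between K6 and E1: 20 + 3 − 17 = 6
  between E1 and V3: 3 + 14 − 11 = 6
  between V3 and 00: 14 + 15 − 23 = 6
Cheapest insertion is between 00 and R8, adding 4.
New total = 82 + 4 = 86.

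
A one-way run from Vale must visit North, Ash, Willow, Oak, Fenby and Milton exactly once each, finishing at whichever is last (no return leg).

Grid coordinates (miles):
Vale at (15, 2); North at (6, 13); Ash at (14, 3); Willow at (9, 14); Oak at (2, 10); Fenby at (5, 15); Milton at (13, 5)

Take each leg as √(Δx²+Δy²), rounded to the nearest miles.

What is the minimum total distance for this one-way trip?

There are 6! = 720 possible orderings.
Vale - North - Ash - Willow - Oak - Fenby - Milton: 14+13+12+8+6+13 = 66
Vale - North - Ash - Willow - Oak - Milton - Fenby: 14+13+12+8+12+13 = 72
Vale - North - Ash - Willow - Fenby - Oak - Milton: 14+13+12+4+6+12 = 61
Vale - North - Ash - Willow - Fenby - Milton - Oak: 14+13+12+4+13+12 = 68
Vale - North - Ash - Willow - Milton - Oak - Fenby: 14+13+12+10+12+6 = 67
Vale - North - Ash - Willow - Milton - Fenby - Oak: 14+13+12+10+13+6 = 68
Vale - North - Ash - Oak - Willow - Fenby - Milton: 14+13+14+8+4+13 = 66
Vale - North - Ash - Oak - Willow - Milton - Fenby: 14+13+14+8+10+13 = 72
… (712 more)
Vale - Ash - Milton - Willow - North - Fenby - Oak: 1+2+10+3+2+6 = 24  ← best
The minimum is 24.
One shortest path: Vale → Ash → Milton → Willow → North → Fenby → Oak.

Minimum one-way distance = 24 miles.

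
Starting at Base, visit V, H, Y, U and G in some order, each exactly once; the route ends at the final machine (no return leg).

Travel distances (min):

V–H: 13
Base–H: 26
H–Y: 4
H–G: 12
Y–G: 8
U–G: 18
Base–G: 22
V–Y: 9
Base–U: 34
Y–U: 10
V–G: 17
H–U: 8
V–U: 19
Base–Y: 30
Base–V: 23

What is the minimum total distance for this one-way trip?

There are 5! = 120 possible orderings.
Base - V - H - Y - U - G: 23+13+4+10+18 = 68
Base - V - H - Y - G - U: 23+13+4+8+18 = 66
Base - V - H - U - Y - G: 23+13+8+10+8 = 62
Base - V - H - U - G - Y: 23+13+8+18+8 = 70
Base - V - H - G - Y - U: 23+13+12+8+10 = 66
Base - V - H - G - U - Y: 23+13+12+18+10 = 76
Base - V - Y - H - U - G: 23+9+4+8+18 = 62
Base - V - Y - H - G - U: 23+9+4+12+18 = 66
Base - V - Y - U - H - G: 23+9+10+8+12 = 62
Base - V - Y - U - G - H: 23+9+10+18+12 = 72
Base - V - Y - G - H - U: 23+9+8+12+8 = 60
Base - V - Y - G - U - H: 23+9+8+18+8 = 66
Base - V - U - H - Y - G: 23+19+8+4+8 = 62
Base - V - U - H - G - Y: 23+19+8+12+8 = 70
… (106 more)
The minimum is 60.
One shortest path: Base → V → Y → G → H → U.

Shortest open route: 60 min.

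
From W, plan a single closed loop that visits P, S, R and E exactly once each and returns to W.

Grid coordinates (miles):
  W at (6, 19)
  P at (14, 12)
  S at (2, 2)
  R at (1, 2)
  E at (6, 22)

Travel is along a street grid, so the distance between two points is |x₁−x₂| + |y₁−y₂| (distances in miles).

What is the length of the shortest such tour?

Shortest round trip = 66 miles.

With 4 stops there are 4!/2 = 12 distinct round trips (a route and its reverse cost the same).
W→P→S→R→E→W: 15+22+1+25+3 = 66
W→P→S→E→R→W: 15+22+24+25+22 = 108
W→P→R→S→E→W: 15+23+1+24+3 = 66
W→P→R→E→S→W: 15+23+25+24+21 = 108
W→P→E→S→R→W: 15+18+24+1+22 = 80
W→P→E→R→S→W: 15+18+25+1+21 = 80
W→S→P→R→E→W: 21+22+23+25+3 = 94
W→S→P→E→R→W: 21+22+18+25+22 = 108
W→S→R→P→E→W: 21+1+23+18+3 = 66
W→S→E→P→R→W: 21+24+18+23+22 = 108
W→R→P→S→E→W: 22+23+22+24+3 = 94
W→R→S→P→E→W: 22+1+22+18+3 = 66
The minimum is 66.
One optimal route: W → P → S → R → E → W (or its reverse).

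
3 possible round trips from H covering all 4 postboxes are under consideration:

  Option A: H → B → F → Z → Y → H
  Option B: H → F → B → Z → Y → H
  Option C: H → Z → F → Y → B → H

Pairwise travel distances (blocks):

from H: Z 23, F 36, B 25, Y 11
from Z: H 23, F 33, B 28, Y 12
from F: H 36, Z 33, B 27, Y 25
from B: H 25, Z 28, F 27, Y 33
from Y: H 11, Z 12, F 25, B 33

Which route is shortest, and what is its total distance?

Option A: 25 + 27 + 33 + 12 + 11 = 108
Option B: 36 + 27 + 28 + 12 + 11 = 114
Option C: 23 + 33 + 25 + 33 + 25 = 139

Shortest is Option A, total 108 blocks.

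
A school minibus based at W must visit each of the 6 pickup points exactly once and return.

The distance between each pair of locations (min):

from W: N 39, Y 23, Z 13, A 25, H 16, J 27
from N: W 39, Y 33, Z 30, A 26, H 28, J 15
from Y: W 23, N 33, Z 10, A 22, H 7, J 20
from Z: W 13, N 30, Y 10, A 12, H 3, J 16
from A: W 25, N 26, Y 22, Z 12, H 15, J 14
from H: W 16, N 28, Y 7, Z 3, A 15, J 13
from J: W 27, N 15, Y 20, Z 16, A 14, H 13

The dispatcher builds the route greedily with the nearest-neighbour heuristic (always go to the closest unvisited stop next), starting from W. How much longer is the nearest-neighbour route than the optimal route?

Excess over optimum: 13 min.

W: Z=13, H=16, Y=23, A=25, J=27, N=39 ⇒ Z
Z: H=3, Y=10, A=12, J=16, N=30 ⇒ H
H: Y=7, J=13, A=15, N=28 ⇒ Y
Y: J=20, A=22, N=33 ⇒ J
J: A=14, N=15 ⇒ A
A: N=26 ⇒ N
NN route W → Z → H → Y → J → A → N → W costs 122.
Optimal: W → Y → H → J → N → A → Z → W costs 109 (by enumerating all 360 distinct tours).
Excess = 122 − 109 = 13.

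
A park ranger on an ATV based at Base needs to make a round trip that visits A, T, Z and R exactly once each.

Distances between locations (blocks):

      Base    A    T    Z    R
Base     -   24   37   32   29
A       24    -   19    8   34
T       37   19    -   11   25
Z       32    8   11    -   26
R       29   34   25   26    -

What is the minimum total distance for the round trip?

With 4 stops there are 4!/2 = 12 distinct round trips (a route and its reverse cost the same).
Base-A-T-Z-R-Base: 24+19+11+26+29 = 109
Base-A-T-R-Z-Base: 24+19+25+26+32 = 126
Base-A-Z-T-R-Base: 24+8+11+25+29 = 97
Base-A-Z-R-T-Base: 24+8+26+25+37 = 120
Base-A-R-T-Z-Base: 24+34+25+11+32 = 126
Base-A-R-Z-T-Base: 24+34+26+11+37 = 132
Base-T-A-Z-R-Base: 37+19+8+26+29 = 119
Base-T-A-R-Z-Base: 37+19+34+26+32 = 148
Base-T-Z-A-R-Base: 37+11+8+34+29 = 119
Base-T-R-A-Z-Base: 37+25+34+8+32 = 136
Base-Z-A-T-R-Base: 32+8+19+25+29 = 113
Base-Z-T-A-R-Base: 32+11+19+34+29 = 125
The minimum is 97.
One optimal route: Base → A → Z → T → R → Base (or its reverse).

Shortest round trip = 97 blocks.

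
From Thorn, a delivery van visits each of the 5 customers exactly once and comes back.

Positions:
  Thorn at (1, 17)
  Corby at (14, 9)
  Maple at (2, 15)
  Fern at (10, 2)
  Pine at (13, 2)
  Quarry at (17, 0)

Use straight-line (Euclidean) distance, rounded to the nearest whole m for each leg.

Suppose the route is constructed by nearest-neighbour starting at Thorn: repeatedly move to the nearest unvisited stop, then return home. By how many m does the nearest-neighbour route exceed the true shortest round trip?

Thorn: Maple=2, Corby=15, Fern=17, Pine=19, Quarry=23 ⇒ Maple
Maple: Corby=13, Fern=15, Pine=17, Quarry=21 ⇒ Corby
Corby: Pine=7, Fern=8, Quarry=9 ⇒ Pine
Pine: Fern=3, Quarry=4 ⇒ Fern
Fern: Quarry=7 ⇒ Quarry
NN route Thorn → Maple → Corby → Pine → Fern → Quarry → Thorn costs 55.
Optimal: Thorn → Corby → Quarry → Pine → Fern → Maple → Thorn costs 48 (by enumerating all 60 distinct tours).
Excess = 55 − 48 = 7.

Excess over optimum: 7 m.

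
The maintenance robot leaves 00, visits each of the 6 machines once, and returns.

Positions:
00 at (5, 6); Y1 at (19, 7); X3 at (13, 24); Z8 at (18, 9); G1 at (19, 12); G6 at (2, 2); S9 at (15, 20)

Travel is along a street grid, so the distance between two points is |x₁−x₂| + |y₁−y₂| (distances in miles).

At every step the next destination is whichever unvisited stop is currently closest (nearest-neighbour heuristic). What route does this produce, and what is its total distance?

00 → [G6:7 / Y1:15 / Z8:16 / G1:20 / S9:24 / X3:26] → G6 (7)
G6 → [Y1:22 / Z8:23 / G1:27 / S9:31 / X3:33] → Y1 (22)
Y1 → [Z8:3 / G1:5 / S9:17 / X3:23] → Z8 (3)
Z8 → [G1:4 / S9:14 / X3:20] → G1 (4)
G1 → [S9:12 / X3:18] → S9 (12)
S9 → [X3:6] → X3 (6)
Return X3→00: 26.
Total = 7 + 22 + 3 + 4 + 12 + 6 + 26 = 80.

80 miles along 00 → G6 → Y1 → Z8 → G1 → S9 → X3 → 00.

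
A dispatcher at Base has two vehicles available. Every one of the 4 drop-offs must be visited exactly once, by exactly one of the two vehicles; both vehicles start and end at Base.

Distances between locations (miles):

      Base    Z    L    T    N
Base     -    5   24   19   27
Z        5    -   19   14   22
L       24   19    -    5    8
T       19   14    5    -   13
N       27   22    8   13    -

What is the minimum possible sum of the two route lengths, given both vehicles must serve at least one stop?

Check every non-empty split of the stops between the two vehicles; for each half take its own optimal tour:
  {Z} + {L, T, N}: 10 + 59 = 69
  {L} + {Z, T, N}: 48 + 59 = 107
  {Z, L} + {T, N}: 48 + 59 = 107
  {T} + {Z, L, N}: 38 + 59 = 97
  {Z, T} + {L, N}: 38 + 59 = 97
  {L, T} + {Z, N}: 48 + 54 = 102
  … (7 splits in total)
Best: vehicle 1 Base → Z → Base = 10; vehicle 2 Base → T → L → N → Base = 59; combined 69.

Minimum combined distance: 69 miles.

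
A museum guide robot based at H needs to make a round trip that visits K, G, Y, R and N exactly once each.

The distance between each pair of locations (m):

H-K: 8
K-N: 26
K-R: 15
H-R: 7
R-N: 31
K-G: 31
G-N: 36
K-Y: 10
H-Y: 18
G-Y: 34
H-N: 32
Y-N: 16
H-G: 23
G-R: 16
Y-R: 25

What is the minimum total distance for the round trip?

Minimum total distance: 93 m.

With 5 stops there are 5!/2 = 60 distinct round trips (a route and its reverse cost the same).
H→K→G→Y→R→N→H: 8+31+34+25+31+32 = 161
H→K→G→Y→N→R→H: 8+31+34+16+31+7 = 127
H→K→G→R→Y→N→H: 8+31+16+25+16+32 = 128
H→K→G→R→N→Y→H: 8+31+16+31+16+18 = 120
H→K→G→N→Y→R→H: 8+31+36+16+25+7 = 123
H→K→G→N→R→Y→H: 8+31+36+31+25+18 = 149
H→K→Y→G→R→N→H: 8+10+34+16+31+32 = 131
H→K→Y→G→N→R→H: 8+10+34+36+31+7 = 126
H→K→Y→R→G→N→H: 8+10+25+16+36+32 = 127
H→K→Y→R→N→G→H: 8+10+25+31+36+23 = 133
H→K→Y→N→G→R→H: 8+10+16+36+16+7 = 93
H→K→Y→N→R→G→H: 8+10+16+31+16+23 = 104
H→K→R→G→Y→N→H: 8+15+16+34+16+32 = 121
H→K→R→G→N→Y→H: 8+15+16+36+16+18 = 109
… (46 more)
The minimum is 93.
One optimal route: H → K → Y → N → G → R → H (or its reverse).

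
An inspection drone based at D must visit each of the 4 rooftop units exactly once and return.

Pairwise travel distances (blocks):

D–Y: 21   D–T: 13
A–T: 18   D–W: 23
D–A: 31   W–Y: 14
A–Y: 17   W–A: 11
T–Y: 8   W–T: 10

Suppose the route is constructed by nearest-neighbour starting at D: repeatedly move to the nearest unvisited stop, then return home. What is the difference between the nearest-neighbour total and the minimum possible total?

The nearest-neighbour route is 5 blocks longer than optimal.

D: T=13, Y=21, W=23, A=31 ⇒ T
T: Y=8, W=10, A=18 ⇒ Y
Y: W=14, A=17 ⇒ W
W: A=11 ⇒ A
NN route D → T → Y → W → A → D costs 77.
Optimal: D → W → A → Y → T → D costs 72 (by enumerating all 12 distinct tours).
Excess = 77 − 72 = 5.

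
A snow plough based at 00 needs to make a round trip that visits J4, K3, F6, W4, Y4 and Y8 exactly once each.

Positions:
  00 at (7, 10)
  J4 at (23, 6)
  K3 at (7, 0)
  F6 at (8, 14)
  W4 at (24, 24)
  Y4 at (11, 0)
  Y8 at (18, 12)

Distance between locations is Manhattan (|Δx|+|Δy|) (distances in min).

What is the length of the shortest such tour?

86 min — the shortest possible round trip.

With 6 stops there are 6!/2 = 360 distinct round trips (a route and its reverse cost the same).
00-J4-K3-F6-W4-Y4-Y8-00: 20+22+15+26+37+19+13 = 152
00-J4-K3-F6-W4-Y8-Y4-00: 20+22+15+26+18+19+14 = 134
00-J4-K3-F6-Y4-W4-Y8-00: 20+22+15+17+37+18+13 = 142
00-J4-K3-F6-Y4-Y8-W4-00: 20+22+15+17+19+18+31 = 142
00-J4-K3-F6-Y8-W4-Y4-00: 20+22+15+12+18+37+14 = 138
00-J4-K3-F6-Y8-Y4-W4-00: 20+22+15+12+19+37+31 = 156
00-J4-K3-W4-F6-Y4-Y8-00: 20+22+41+26+17+19+13 = 158
00-J4-K3-W4-F6-Y8-Y4-00: 20+22+41+26+12+19+14 = 154
… (352 more)
00-K3-Y4-J4-W4-Y8-F6-00: 10+4+18+19+18+12+5 = 86  ← best
The minimum is 86.
One optimal route: 00 → K3 → Y4 → J4 → W4 → Y8 → F6 → 00 (or its reverse).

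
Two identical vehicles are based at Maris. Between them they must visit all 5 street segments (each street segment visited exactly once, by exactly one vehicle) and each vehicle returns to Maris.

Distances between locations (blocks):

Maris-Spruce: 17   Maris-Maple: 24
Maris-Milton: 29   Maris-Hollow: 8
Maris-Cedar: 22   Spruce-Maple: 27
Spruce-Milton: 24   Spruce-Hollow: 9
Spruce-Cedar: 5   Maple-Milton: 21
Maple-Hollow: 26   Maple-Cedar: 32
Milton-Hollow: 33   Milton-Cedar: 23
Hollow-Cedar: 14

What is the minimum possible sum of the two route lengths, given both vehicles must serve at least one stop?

Check every non-empty split of the stops between the two vehicles; for each half take its own optimal tour:
  {Spruce} + {Maple, Milton, Hollow, Cedar}: 34 + 90 = 124
  {Maple} + {Spruce, Milton, Hollow, Cedar}: 48 + 74 = 122
  {Spruce, Maple} + {Milton, Hollow, Cedar}: 68 + 74 = 142
  {Milton} + {Spruce, Maple, Hollow, Cedar}: 58 + 78 = 136
  {Spruce, Milton} + {Maple, Hollow, Cedar}: 70 + 78 = 148
  {Maple, Milton} + {Spruce, Hollow, Cedar}: 74 + 44 = 118
  … (15 splits in total)
  {Hollow} + {Spruce, Maple, Milton, Cedar}: 16 + 90 = 106  ← best
Best: vehicle 1 Maris → Hollow → Maris = 16; vehicle 2 Maris → Spruce → Cedar → Milton → Maple → Maris = 90; combined 106.

106 blocks — the smallest possible combined total.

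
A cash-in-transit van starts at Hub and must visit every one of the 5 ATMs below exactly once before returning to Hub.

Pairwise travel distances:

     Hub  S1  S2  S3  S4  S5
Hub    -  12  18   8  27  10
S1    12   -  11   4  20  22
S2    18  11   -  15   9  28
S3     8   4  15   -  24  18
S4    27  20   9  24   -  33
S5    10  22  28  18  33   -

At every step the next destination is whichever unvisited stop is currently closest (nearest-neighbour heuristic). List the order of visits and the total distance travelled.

75 along Hub → S3 → S1 → S2 → S4 → S5 → Hub.

At Hub the remaining stops are S3 8, S5 10, S1 12, S2 18, S4 27; go to S3.
At S3 the remaining stops are S1 4, S2 15, S5 18, S4 24; go to S1.
At S1 the remaining stops are S2 11, S4 20, S5 22; go to S2.
At S2 the remaining stops are S4 9, S5 28; go to S4.
At S4 the remaining stops are S5 33; go to S5.
Return S5→Hub: 10.
Total = 8 + 4 + 11 + 9 + 33 + 10 = 75.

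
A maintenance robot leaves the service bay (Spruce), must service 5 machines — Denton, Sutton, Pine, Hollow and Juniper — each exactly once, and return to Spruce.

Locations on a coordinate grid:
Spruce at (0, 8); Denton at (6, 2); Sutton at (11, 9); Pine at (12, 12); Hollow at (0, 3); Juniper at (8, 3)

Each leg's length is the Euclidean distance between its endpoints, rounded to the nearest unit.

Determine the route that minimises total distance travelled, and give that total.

There are 60 distinct closed tours to check (reversals are equivalent).
Spruce → Denton → Sutton → Pine → Hollow → Juniper → Spruce: 8+9+3+15+8+9 = 52
Spruce → Denton → Sutton → Pine → Juniper → Hollow → Spruce: 8+9+3+10+8+5 = 43
Spruce → Denton → Sutton → Hollow → Pine → Juniper → Spruce: 8+9+13+15+10+9 = 64
Spruce → Denton → Sutton → Hollow → Juniper → Pine → Spruce: 8+9+13+8+10+13 = 61
Spruce → Denton → Sutton → Juniper → Pine → Hollow → Spruce: 8+9+7+10+15+5 = 54
Spruce → Denton → Sutton → Juniper → Hollow → Pine → Spruce: 8+9+7+8+15+13 = 60
Spruce → Denton → Pine → Sutton → Hollow → Juniper → Spruce: 8+12+3+13+8+9 = 53
Spruce → Denton → Pine → Sutton → Juniper → Hollow → Spruce: 8+12+3+7+8+5 = 43
Spruce → Denton → Pine → Hollow → Sutton → Juniper → Spruce: 8+12+15+13+7+9 = 64
Spruce → Denton → Pine → Hollow → Juniper → Sutton → Spruce: 8+12+15+8+7+11 = 61
Spruce → Denton → Pine → Juniper → Sutton → Hollow → Spruce: 8+12+10+7+13+5 = 55
Spruce → Denton → Pine → Juniper → Hollow → Sutton → Spruce: 8+12+10+8+13+11 = 62
Spruce → Denton → Hollow → Sutton → Pine → Juniper → Spruce: 8+6+13+3+10+9 = 49
Spruce → Denton → Hollow → Sutton → Juniper → Pine → Spruce: 8+6+13+7+10+13 = 57
… (46 more)
Spruce → Pine → Sutton → Juniper → Denton → Hollow → Spruce: 13+3+7+2+6+5 = 36  ← best
The minimum is 36.
One optimal route: Spruce → Pine → Sutton → Juniper → Denton → Hollow → Spruce (or its reverse).

36 — the shortest possible round trip.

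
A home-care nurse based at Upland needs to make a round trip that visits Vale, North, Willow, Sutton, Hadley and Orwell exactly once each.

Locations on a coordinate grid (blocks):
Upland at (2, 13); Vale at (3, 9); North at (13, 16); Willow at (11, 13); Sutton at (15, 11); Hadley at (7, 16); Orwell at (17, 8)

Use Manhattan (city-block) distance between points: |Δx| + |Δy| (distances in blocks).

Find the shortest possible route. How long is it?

Shortest round trip = 50 blocks.

With 6 stops there are 6!/2 = 360 distinct round trips (a route and its reverse cost the same).
Upland→Vale→North→Willow→Sutton→Hadley→Orwell→Upland: 5+17+5+6+13+18+20 = 84
Upland→Vale→North→Willow→Sutton→Orwell→Hadley→Upland: 5+17+5+6+5+18+8 = 64
Upland→Vale→North→Willow→Hadley→Sutton→Orwell→Upland: 5+17+5+7+13+5+20 = 72
Upland→Vale→North→Willow→Hadley→Orwell→Sutton→Upland: 5+17+5+7+18+5+15 = 72
Upland→Vale→North→Willow→Orwell→Sutton→Hadley→Upland: 5+17+5+11+5+13+8 = 64
Upland→Vale→North→Willow→Orwell→Hadley→Sutton→Upland: 5+17+5+11+18+13+15 = 84
Upland→Vale→North→Sutton→Willow→Hadley→Orwell→Upland: 5+17+7+6+7+18+20 = 80
Upland→Vale→North→Sutton→Willow→Orwell→Hadley→Upland: 5+17+7+6+11+18+8 = 72
… (352 more)
Upland→Vale→Orwell→Sutton→Willow→North→Hadley→Upland: 5+15+5+6+5+6+8 = 50  ← best
The minimum is 50.
One optimal route: Upland → Vale → Orwell → Sutton → Willow → North → Hadley → Upland (or its reverse).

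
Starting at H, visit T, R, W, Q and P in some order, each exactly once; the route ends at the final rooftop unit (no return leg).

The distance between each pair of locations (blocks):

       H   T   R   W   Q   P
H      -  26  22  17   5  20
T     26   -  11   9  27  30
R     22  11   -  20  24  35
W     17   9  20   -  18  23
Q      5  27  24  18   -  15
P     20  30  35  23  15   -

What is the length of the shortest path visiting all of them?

There are 5! = 120 possible orderings.
H → T → R → W → Q → P: 26+11+20+18+15 = 90
H → T → R → W → P → Q: 26+11+20+23+15 = 95
H → T → R → Q → W → P: 26+11+24+18+23 = 102
H → T → R → Q → P → W: 26+11+24+15+23 = 99
H → T → R → P → W → Q: 26+11+35+23+18 = 113
H → T → R → P → Q → W: 26+11+35+15+18 = 105
H → T → W → R → Q → P: 26+9+20+24+15 = 94
H → T → W → R → P → Q: 26+9+20+35+15 = 105
H → T → W → Q → R → P: 26+9+18+24+35 = 112
H → T → W → Q → P → R: 26+9+18+15+35 = 103
H → T → W → P → R → Q: 26+9+23+35+24 = 117
H → T → W → P → Q → R: 26+9+23+15+24 = 97
H → T → Q → R → W → P: 26+27+24+20+23 = 120
H → T → Q → R → P → W: 26+27+24+35+23 = 135
… (106 more)
H → Q → P → W → T → R: 5+15+23+9+11 = 63  ← best
The minimum is 63.
One shortest path: H → Q → P → W → T → R.

63 blocks — the minimum one-way total.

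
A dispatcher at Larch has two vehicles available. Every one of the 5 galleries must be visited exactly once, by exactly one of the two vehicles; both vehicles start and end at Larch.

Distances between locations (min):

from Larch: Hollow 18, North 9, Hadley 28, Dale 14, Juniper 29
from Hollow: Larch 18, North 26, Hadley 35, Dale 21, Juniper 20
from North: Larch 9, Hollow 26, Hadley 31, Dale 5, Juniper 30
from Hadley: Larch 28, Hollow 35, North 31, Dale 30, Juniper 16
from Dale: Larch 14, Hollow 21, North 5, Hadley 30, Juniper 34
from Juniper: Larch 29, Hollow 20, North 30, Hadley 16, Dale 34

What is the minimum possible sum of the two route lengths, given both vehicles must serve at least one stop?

Minimum combined distance: 110 min.

There are 2^4 − 1 = 15 ways to divide the 5 stops into two non-empty groups. For each, the best each vehicle can do is its own shortest tour through its group:
  {Hollow} + {North, Hadley, Dale, Juniper}: 36 + 89 = 125
  {North} + {Hollow, Hadley, Dale, Juniper}: 18 + 98 = 116
  {Hollow, North} + {Hadley, Dale, Juniper}: 53 + 89 = 142
  {Hadley} + {Hollow, North, Dale, Juniper}: 56 + 84 = 140
  {Hollow, Hadley} + {North, Dale, Juniper}: 81 + 77 = 158
  {North, Hadley} + {Hollow, Dale, Juniper}: 68 + 84 = 152
  … (15 splits in total)
  {North, Dale} + {Hollow, Hadley, Juniper}: 28 + 82 = 110  ← best
Best: vehicle 1 Larch → North → Dale → Larch = 28; vehicle 2 Larch → Hollow → Juniper → Hadley → Larch = 82; combined 110.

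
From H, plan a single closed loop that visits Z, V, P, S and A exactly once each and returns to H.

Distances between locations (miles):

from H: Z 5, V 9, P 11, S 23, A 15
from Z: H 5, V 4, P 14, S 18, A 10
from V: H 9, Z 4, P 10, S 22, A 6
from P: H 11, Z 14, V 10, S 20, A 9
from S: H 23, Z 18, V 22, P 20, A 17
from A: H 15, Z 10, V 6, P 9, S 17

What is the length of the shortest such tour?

Minimum total distance: 63 miles.

H-Z-V-P-S-A-H: 5+4+10+20+17+15 = 71
H-Z-V-P-A-S-H: 5+4+10+9+17+23 = 68
H-Z-V-S-P-A-H: 5+4+22+20+9+15 = 75
H-Z-V-S-A-P-H: 5+4+22+17+9+11 = 68
H-Z-V-A-P-S-H: 5+4+6+9+20+23 = 67
H-Z-V-A-S-P-H: 5+4+6+17+20+11 = 63
H-Z-P-V-S-A-H: 5+14+10+22+17+15 = 83
H-Z-P-V-A-S-H: 5+14+10+6+17+23 = 75
H-Z-P-S-V-A-H: 5+14+20+22+6+15 = 82
H-Z-P-S-A-V-H: 5+14+20+17+6+9 = 71
H-Z-P-A-V-S-H: 5+14+9+6+22+23 = 79
H-Z-P-A-S-V-H: 5+14+9+17+22+9 = 76
H-Z-S-V-P-A-H: 5+18+22+10+9+15 = 79
H-Z-S-V-A-P-H: 5+18+22+6+9+11 = 71
… (46 more)
The minimum is 63.
One optimal route: H → Z → V → A → S → P → H (or its reverse).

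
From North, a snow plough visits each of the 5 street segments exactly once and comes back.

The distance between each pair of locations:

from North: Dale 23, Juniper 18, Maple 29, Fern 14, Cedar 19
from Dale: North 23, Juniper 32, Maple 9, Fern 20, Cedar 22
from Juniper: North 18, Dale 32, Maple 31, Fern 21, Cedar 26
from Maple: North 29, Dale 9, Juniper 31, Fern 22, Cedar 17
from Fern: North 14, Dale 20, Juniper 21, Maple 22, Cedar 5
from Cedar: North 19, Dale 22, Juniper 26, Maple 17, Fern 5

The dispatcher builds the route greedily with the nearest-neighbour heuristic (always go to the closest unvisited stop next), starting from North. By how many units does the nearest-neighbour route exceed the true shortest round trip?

From North: Fern=14, Juniper=18, Cedar=19, Dale=23, Maple=29 → choose Fern (14).
From Fern: Cedar=5, Dale=20, Juniper=21, Maple=22 → choose Cedar (5).
From Cedar: Maple=17, Dale=22, Juniper=26 → choose Maple (17).
From Maple: Dale=9, Juniper=31 → choose Dale (9).
From Dale: Juniper=32 → choose Juniper (32).
NN route North → Fern → Cedar → Maple → Dale → Juniper → North costs 95.
Optimal: North → Dale → Maple → Cedar → Fern → Juniper → North costs 93 (by enumerating all 60 distinct tours).
Excess = 95 − 93 = 2.

The nearest-neighbour route is 2 longer than optimal.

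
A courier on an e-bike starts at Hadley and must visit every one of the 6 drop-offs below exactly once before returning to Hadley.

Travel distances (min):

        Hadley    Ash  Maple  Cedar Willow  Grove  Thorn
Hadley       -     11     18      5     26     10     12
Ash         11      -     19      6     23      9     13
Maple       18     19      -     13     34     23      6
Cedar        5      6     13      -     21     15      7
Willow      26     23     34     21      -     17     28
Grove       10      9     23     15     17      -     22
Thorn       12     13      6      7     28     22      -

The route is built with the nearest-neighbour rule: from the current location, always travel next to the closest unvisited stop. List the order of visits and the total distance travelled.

Total distance 89 min via the nearest-neighbour route Hadley → Cedar → Ash → Grove → Willow → Thorn → Maple → Hadley.

Hadley → [Cedar:5 / Grove:10 / Ash:11 / Thorn:12 / Maple:18 / Willow:26] → Cedar (5)
Cedar → [Ash:6 / Thorn:7 / Maple:13 / Grove:15 / Willow:21] → Ash (6)
Ash → [Grove:9 / Thorn:13 / Maple:19 / Willow:23] → Grove (9)
Grove → [Willow:17 / Thorn:22 / Maple:23] → Willow (17)
Willow → [Thorn:28 / Maple:34] → Thorn (28)
Thorn → [Maple:6] → Maple (6)
Return Maple→Hadley: 18.
Total = 5 + 6 + 9 + 17 + 28 + 6 + 18 = 89.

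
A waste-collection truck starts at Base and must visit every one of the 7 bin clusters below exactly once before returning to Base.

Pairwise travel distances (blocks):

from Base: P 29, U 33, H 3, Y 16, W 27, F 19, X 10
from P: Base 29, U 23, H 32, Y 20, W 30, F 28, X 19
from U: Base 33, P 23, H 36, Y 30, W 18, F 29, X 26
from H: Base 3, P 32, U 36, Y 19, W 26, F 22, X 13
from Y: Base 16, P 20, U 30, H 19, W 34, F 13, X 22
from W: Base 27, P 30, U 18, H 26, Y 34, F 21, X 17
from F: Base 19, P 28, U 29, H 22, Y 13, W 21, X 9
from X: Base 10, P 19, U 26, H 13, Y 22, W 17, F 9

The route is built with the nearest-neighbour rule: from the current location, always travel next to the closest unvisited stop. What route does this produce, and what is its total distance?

126 blocks along Base → H → X → F → Y → P → U → W → Base.

From Base: distances to unvisited — H=3, X=10, Y=16, F=19, W=27, P=29, U=33. Nearest is H (3).
From H: distances to unvisited — X=13, Y=19, F=22, W=26, P=32, U=36. Nearest is X (13).
From X: distances to unvisited — F=9, W=17, P=19, Y=22, U=26. Nearest is F (9).
From F: distances to unvisited — Y=13, W=21, P=28, U=29. Nearest is Y (13).
From Y: distances to unvisited — P=20, U=30, W=34. Nearest is P (20).
From P: distances to unvisited — U=23, W=30. Nearest is U (23).
From U: distances to unvisited — W=18. Nearest is W (18).
Return W→Base: 27.
Total = 3 + 13 + 9 + 13 + 20 + 23 + 18 + 27 = 126.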